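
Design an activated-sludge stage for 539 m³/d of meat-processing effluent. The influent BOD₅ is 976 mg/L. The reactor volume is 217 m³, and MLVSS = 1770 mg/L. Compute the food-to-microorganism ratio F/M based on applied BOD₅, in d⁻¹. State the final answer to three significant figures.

Food-to-microorganism ratio F/M = Q S₀ / (V X) = 539 × 976 / (217.0 × 1770) = 1.370 d⁻¹.

F/M ≈ 1.37 d⁻¹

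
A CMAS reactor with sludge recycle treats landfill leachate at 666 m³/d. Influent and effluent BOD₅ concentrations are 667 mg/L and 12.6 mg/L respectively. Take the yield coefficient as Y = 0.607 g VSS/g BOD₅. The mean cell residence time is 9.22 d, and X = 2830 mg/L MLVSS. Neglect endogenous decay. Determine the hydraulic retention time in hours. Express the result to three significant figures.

τ ≈ 31.1 h

Biomass mass balance (decay neglected): V·X = Y·Q·(S₀ − S)·θ_c, so V = 0.607 × 666 × (667 − 12.6) × 9.22 / 2830 = 861.9 m³.
Hydraulic retention time τ = V/Q = 861.9 / 666 = 1.294 d = 31.06 h.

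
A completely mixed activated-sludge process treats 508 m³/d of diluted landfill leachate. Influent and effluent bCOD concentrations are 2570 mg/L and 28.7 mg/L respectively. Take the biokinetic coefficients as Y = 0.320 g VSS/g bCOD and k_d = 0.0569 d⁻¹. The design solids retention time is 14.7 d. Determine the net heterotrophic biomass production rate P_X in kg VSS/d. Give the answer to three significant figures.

Correct the yield for decay: Y_obs = Y/(1 + k_d θ_c) = 0.320 / (1 + 0.0569 × 14.7) = 0.320 / 1.836 = 0.1743.
ΔS = 2570 − 28.7 = 2541 mg/L, so the substrate removal rate is 508 × 2541/1000 = 1291 kg bCOD/d.
Biomass produced: P_X = Y_obs·Q·ΔS = 0.1743 × 1291 ≈ 225.0 kg VSS/d.

P_X ≈ 225 kg VSS/d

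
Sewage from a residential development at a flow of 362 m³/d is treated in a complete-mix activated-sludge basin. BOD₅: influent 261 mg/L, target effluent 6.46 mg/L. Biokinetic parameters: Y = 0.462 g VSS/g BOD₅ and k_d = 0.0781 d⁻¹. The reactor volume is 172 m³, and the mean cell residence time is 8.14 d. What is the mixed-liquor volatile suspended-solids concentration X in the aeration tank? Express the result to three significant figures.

From V·X·(1 + k_d·θ_c) = Y·Q·(S₀ − S)·θ_c: X = 0.462 × 362 × (261 − 6.46) × 8.14 / [172 × (1 + 0.0781 × 8.14)] = 1232 mg/L.

X ≈ 1230 mg/L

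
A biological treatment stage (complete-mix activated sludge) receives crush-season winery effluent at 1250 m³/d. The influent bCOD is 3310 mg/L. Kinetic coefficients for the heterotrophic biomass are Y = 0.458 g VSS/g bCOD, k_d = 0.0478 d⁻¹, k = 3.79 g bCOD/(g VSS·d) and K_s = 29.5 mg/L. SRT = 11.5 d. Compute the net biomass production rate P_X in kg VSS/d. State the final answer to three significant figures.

P_X ≈ 1220 kg VSS/d

From the Monod/SRT balance for a CMAS, S = K_s·(1+k_d θ_c)/[θ_c·(Y k − k_d) − 1] = 29.5 × (1 + 0.0478 × 11.5) / [11.5 × (0.458 × 3.79 − 0.0478) − 1] = 45.72 / 18.41 = 2.483 mg/L.
Correct the yield for decay: Y_obs = Y/(1 + k_d θ_c) = 0.458 / (1 + 0.0478 × 11.5) = 0.458 / 1.550 = 0.2955.
Mass of bCOD removed per day: Q(S₀ − S) = 1250 × 3308 g/m³ = 4134 kg/d.
P_X = Y_obs · Q(S₀ − S) = 0.2955 × 4134 = 1222 kg VSS/d.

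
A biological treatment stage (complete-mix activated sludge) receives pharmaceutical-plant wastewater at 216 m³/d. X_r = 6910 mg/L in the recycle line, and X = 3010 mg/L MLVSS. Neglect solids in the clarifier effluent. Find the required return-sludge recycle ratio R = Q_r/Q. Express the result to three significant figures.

R ≈ 0.772

Solids balance on the clarifier gives (1+R)X = R·X_r, so R = X/(X_r − X) = 3010 / (6910 − 3010) = 0.7718.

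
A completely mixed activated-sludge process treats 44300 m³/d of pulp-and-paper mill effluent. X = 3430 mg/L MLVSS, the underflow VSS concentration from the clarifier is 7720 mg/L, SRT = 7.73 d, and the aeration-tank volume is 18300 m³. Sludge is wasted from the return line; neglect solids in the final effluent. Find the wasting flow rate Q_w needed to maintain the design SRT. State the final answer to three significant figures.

Q_w ≈ 1050 m³/d

Q_w = (V·X)/(θ_c X_r) = 18300 × 3430 / (7.73 × 7720) = 1052 m³/d.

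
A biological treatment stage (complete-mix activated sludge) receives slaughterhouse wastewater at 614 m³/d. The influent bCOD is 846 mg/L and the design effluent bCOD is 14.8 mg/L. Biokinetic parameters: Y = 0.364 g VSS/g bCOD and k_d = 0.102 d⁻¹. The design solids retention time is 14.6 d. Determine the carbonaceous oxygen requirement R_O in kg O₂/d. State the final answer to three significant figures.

The observed yield is Y_obs = Y/(1 + k_d·θ_c) = 0.364 / (1 + 0.102 × 14.6) = 0.364 / 2.489 = 0.1462 g VSS per g bCOD removed.
Substrate removed = Q·(S₀ − S) = 614 m³/d × (846 − 14.8) g/m³ = 5.1×10^5 g/d = 510.4 kg/d.
P_X = Y_obs·Q·(S₀ − S) = 0.1462 × 510.4 = 74.63 kg VSS/d.
Carbonaceous O₂ demand = substrate oxidised − cell-mass equivalent = 510.4 − 1.42 × 74.63 = 404.4 kg O₂/d.

R_O ≈ 404 kg O₂/d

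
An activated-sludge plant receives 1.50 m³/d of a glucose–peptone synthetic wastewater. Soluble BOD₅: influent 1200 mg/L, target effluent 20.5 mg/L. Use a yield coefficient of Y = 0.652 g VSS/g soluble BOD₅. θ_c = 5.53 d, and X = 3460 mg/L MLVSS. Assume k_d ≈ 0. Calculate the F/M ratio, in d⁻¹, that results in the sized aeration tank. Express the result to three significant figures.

Biomass mass balance (decay neglected): V·X = Y·Q·(S₀ − S)·θ_c, so V = 0.652 × 1.50 × (1200 − 20.5) × 5.53 / 3460 = 1.844 m³.
F/M = Q·S₀ / (V·X) = 1.50 × 1200 / (1.844 × 3460) = 0.2822 g soluble BOD₅·(g VSS·d)⁻¹.

F/M ≈ 0.282 d⁻¹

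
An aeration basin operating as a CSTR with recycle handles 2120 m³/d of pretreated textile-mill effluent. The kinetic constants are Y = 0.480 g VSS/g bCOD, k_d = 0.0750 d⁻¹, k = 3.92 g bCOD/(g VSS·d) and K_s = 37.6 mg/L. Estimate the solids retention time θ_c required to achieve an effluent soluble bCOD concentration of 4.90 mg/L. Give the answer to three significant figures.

θ_c ≈ 7.05 d

Specific growth rate at S = 4.90 mg/L: μ = YkS/(K_s+S) = 0.480·3.92·4.90/(37.6+4.90) = 0.2169 d⁻¹.
1/θ_c = 0.2169 − 0.0750 = 0.1419 d⁻¹, so θ_c = 7.045 d.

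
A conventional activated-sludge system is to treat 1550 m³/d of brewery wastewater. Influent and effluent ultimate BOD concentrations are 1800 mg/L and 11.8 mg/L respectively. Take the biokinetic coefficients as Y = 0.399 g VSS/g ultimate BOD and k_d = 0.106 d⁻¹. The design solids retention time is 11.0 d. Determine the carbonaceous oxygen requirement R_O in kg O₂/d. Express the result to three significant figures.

Correct the yield for decay: Y_obs = Y/(1 + k_d θ_c) = 0.399 / (1 + 0.106 × 11.0) = 0.399 / 2.166 = 0.1842.
ΔS = 1800 − 11.8 = 1788 mg/L, so the substrate removal rate is 1550 × 1788/1000 = 2772 kg ultimate BOD/d.
Biomass synthesised: P_X = Y_obs × 2772 = 510.6 kg VSS/d.
R_O = Q·(S₀ − S) − 1.42·P_X = 2772 − 1.42 × 510.6 = 2047 kg O₂/d.

R_O ≈ 2050 kg O₂/d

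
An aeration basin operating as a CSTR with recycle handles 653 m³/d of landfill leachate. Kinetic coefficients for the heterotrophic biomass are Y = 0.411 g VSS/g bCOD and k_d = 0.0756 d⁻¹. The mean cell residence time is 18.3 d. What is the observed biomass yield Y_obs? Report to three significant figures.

Y_obs ≈ 0.172 g VSS/g bCOD

Observed yield with endogenous decay: Y_obs = Y / (1 + k_d·θ_c) = 0.411 / (1 + 0.0756 × 18.3) = 0.411 / 2.383 = 0.1724 g VSS/g bCOD.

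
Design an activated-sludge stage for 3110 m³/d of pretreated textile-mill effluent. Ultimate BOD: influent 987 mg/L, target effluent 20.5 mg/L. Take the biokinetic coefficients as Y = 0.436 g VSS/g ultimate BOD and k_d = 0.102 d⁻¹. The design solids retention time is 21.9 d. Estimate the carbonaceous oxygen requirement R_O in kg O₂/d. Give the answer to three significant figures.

Y_obs = Y / (1 + k_d θ_c) = 0.436 / (1 + 0.102 × 21.9) = 0.436 / 3.234 = 0.1348.
Substrate removed = Q·(S₀ − S) = 3110 m³/d × (987 − 20.5) g/m³ = 3.01×10^6 g/d = 3006 kg/d.
P_X = Y_obs·Q·(S₀ − S) = 0.1348 × 3006 = 405.3 kg VSS/d.
Carbonaceous O₂ demand = substrate oxidised − cell-mass equivalent = 3006 − 1.42 × 405.3 = 2430 kg O₂/d.

R_O ≈ 2430 kg O₂/d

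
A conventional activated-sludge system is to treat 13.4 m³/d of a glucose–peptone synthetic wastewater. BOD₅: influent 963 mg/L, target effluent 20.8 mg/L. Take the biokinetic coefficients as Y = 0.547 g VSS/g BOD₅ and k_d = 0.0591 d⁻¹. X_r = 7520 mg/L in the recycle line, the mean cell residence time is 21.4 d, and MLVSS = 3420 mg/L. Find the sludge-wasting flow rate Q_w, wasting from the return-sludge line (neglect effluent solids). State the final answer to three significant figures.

From the SRT design equation V = Y Q (S₀−S) θ_c / [X (1 + k_d θ_c)] = 0.547 × 13.4 × (963 − 20.8) × 21.4 / [3420 × (1 + 0.0591 × 21.4)] = 1.48×10^5 / 7745 = 19.08 m³.
θ_c = V·X/(Q_w·X_r) when wasting from the recycle, so Q_w = V·X/(θ_c·X_r) = 19.08 × 3420 / (21.4 × 7520) = 0.4055 m³/d.

Q_w ≈ 0.406 m³/d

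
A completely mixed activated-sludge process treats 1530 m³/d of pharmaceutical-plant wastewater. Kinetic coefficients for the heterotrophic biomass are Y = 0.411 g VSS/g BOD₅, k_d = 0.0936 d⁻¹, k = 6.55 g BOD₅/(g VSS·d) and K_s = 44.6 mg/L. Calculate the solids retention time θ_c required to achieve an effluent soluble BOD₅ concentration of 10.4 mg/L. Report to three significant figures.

At the target effluent, Y k S/(K_s+S) = 0.411×6.55×10.4/55.00 = 0.5090 d⁻¹.
Then 1/θ_c = μ − k_d = 0.5090 − 0.0936 = 0.4154 d⁻¹, giving θ_c = 2.407 d.

θ_c ≈ 2.41 d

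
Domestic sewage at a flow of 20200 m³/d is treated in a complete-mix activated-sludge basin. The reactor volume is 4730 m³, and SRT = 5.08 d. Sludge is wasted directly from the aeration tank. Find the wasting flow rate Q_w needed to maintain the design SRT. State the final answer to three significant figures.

For wasting at MLVSS concentration, Q_w = V/θ_c = 4730/5.08 = 931.1 m³/d.

Q_w ≈ 931 m³/d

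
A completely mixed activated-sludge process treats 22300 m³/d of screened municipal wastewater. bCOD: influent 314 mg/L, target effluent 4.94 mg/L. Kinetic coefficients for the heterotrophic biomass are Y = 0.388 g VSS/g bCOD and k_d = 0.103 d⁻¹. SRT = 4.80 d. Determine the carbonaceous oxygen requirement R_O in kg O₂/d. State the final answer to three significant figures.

R_O ≈ 4350 kg O₂/d

Observed yield with endogenous decay: Y_obs = Y / (1 + k_d·θ_c) = 0.388 / (1 + 0.103 × 4.80) = 0.388 / 1.494 = 0.2596 g VSS/g bCOD.
Mass of bCOD removed per day: Q(S₀ − S) = 22300 × 309.1 g/m³ = 6892 kg/d.
Biomass synthesised: P_X = Y_obs × 6892 = 1789 kg VSS/d.
R_O = Q·(S₀ − S) − 1.42·P_X = 6892 − 1.42 × 1789 = 4351 kg O₂/d.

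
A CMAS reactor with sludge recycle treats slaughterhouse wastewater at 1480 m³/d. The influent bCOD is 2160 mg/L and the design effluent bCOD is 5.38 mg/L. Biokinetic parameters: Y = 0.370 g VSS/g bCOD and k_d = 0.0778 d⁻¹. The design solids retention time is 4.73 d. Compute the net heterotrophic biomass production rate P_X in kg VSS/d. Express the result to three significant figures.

P_X ≈ 862 kg VSS/d

The observed yield is Y_obs = Y/(1 + k_d·θ_c) = 0.370 / (1 + 0.0778 × 4.73) = 0.370 / 1.368 = 0.2705 g VSS per g bCOD removed.
ΔS = 2160 − 5.38 = 2155 mg/L, so the substrate removal rate is 1480 × 2155/1000 = 3189 kg bCOD/d.
P_X = Y_obs · Q(S₀ − S) = 0.2705 × 3189 = 862.5 kg VSS/d.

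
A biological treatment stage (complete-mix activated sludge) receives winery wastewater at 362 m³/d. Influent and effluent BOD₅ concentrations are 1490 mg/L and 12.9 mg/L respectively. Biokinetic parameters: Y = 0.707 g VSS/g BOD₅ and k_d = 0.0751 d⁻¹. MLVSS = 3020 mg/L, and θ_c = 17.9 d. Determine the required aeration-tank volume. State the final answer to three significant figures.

V ≈ 956 m³

From the SRT design equation V = Y Q (S₀−S) θ_c / [X (1 + k_d θ_c)] = 0.707 × 362 × (1490 − 12.9) × 17.9 / [3020 × (1 + 0.0751 × 17.9)] = 6.77×10^6 / 7080 = 955.8 m³.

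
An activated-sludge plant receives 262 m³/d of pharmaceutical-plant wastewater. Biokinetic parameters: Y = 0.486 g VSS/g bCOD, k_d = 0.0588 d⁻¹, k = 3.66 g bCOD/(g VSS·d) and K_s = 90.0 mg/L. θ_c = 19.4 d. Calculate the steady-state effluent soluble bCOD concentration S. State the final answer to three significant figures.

From the Monod/SRT balance for a CMAS, S = K_s·(1+k_d θ_c)/[θ_c·(Y k − k_d) − 1] = 90.0 × (1 + 0.0588 × 19.4) / [19.4 × (0.486 × 3.66 − 0.0588) − 1] = 192.7 / 32.37 = 5.952 mg/L.

S ≈ 5.95 mg/L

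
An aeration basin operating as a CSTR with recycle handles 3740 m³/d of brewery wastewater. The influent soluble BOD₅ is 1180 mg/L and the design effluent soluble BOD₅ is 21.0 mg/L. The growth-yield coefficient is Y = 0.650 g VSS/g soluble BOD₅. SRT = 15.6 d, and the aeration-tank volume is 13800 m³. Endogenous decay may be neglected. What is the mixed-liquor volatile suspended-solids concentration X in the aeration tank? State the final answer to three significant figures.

X ≈ 3190 mg/L

X = Y·Q·ΔS·θ_c / V = 0.650 × 3740 × (1180 − 21.0) × 15.6 / 13800 = 3185 mg/L.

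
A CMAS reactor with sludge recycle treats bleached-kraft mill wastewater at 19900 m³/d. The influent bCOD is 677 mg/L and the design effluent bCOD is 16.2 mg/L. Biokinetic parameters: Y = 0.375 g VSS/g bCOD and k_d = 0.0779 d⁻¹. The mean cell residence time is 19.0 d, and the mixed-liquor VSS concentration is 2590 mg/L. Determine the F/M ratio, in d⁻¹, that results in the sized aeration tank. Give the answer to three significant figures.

Steady-state biomass mass balance: V·X·(1 + k_d·θ_c) = Y·Q·(S₀ − S)·θ_c, so V = 0.375 × 19900 × (677 − 16.2) × 19.0 / [2590 × (1 + 0.0779 × 19.0)] = 9.37×10^7 / 6423 = 14586 m³.
Food-to-microorganism ratio F/M = Q S₀ / (V X) = 19900 × 677 / (14586 × 2590) = 0.3566 d⁻¹.

F/M ≈ 0.357 d⁻¹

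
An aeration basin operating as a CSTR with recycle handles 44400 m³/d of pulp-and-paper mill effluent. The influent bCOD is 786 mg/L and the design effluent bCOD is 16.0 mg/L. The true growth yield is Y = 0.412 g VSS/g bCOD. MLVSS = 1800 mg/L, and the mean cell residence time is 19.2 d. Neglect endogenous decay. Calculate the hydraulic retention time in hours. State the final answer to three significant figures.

τ ≈ 81.2 h

V·X = Y·Q·ΔS·θ_c gives V = 0.412 × 44400 × (786 − 16.0) × 19.2 / 1800 = 150245 m³.
τ = V/Q = 150245/44400 = 3.384 d, or 81.21 h.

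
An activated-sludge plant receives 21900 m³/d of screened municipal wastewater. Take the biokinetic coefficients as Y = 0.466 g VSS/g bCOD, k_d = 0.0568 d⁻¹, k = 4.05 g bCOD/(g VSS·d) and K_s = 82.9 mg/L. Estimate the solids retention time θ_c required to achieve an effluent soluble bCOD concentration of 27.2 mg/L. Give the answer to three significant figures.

θ_c ≈ 2.44 d

From 1/θ_c = Y·k·S/(K_s + S) − k_d: Y·k·S/(K_s+S) = 0.466 × 4.05 × 27.2 / (82.9 + 27.2) = 0.4663 d⁻¹.
θ_c = 1/(μ − k_d) = 1/(0.4663 − 0.0568) = 1/0.4095 = 2.442 d.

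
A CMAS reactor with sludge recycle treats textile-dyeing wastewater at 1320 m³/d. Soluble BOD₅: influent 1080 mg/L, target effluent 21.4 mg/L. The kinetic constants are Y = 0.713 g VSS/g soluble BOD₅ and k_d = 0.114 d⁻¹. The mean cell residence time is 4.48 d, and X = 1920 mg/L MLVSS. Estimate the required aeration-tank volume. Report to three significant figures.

V ≈ 1540 m³

Rearranging the biomass balance for a CMAS with decay, V = Y·Q·ΔS·θ_c / [X·(1+k_d θ_c)] = 0.713 × 1320 × (1080 − 21.4) × 4.48 / [1920 × (1 + 0.114 × 4.48)] = 4.46×10^6 / 2901 = 1539 m³.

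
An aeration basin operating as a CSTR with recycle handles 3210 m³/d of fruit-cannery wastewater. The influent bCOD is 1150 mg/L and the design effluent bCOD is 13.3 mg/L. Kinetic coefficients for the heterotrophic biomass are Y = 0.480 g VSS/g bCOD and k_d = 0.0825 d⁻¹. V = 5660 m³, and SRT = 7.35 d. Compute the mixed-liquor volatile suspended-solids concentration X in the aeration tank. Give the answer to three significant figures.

X ≈ 1420 mg/L

Solving the biomass balance for X: X = Y Q (S₀−S) θ_c / [V (1+k_d θ_c)] = 0.480 × 3210 × (1150 − 13.3) × 7.35 / [5660 × (1 + 0.0825 × 7.35)] = 1416 mg/L.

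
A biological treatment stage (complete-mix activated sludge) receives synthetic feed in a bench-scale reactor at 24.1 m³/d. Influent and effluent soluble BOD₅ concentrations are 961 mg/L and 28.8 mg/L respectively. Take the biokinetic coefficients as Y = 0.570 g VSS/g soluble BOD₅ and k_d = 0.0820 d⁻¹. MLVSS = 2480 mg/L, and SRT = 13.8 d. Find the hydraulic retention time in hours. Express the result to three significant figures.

τ ≈ 33.3 h

Steady-state biomass mass balance: V·X·(1 + k_d·θ_c) = Y·Q·(S₀ − S)·θ_c, so V = 0.570 × 24.1 × (961 − 28.8) × 13.8 / [2480 × (1 + 0.0820 × 13.8)] = 1.77×10^5 / 5286 = 33.43 m³.
HRT = V/Q = 33.43 m³ / 24.1 m³·d⁻¹ = 1.387 d × 24 = 33.29 h.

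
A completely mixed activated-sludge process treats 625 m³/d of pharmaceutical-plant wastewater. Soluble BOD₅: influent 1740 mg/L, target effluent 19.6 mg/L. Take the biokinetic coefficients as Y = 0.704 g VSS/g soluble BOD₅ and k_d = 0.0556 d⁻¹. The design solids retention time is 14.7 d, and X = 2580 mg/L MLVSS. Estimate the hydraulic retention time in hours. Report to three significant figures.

τ ≈ 91.1 h

Steady-state biomass mass balance: V·X·(1 + k_d·θ_c) = Y·Q·(S₀ − S)·θ_c, so V = 0.704 × 625 × (1740 − 19.6) × 14.7 / [2580 × (1 + 0.0556 × 14.7)] = 1.11×10^7 / 4689 = 2373 m³.
τ = V/Q = 2373/625 = 3.797 d, or 91.13 h.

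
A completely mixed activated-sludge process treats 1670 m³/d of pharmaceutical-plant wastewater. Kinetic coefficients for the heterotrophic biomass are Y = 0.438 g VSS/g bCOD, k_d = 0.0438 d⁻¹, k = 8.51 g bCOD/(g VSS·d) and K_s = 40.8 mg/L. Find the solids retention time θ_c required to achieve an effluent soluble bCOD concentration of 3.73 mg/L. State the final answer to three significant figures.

At the target effluent, Y k S/(K_s+S) = 0.438×8.51×3.73/44.53 = 0.3122 d⁻¹.
1/θ_c = 0.3122 − 0.0438 = 0.2684 d⁻¹, so θ_c = 3.726 d.

θ_c ≈ 3.73 d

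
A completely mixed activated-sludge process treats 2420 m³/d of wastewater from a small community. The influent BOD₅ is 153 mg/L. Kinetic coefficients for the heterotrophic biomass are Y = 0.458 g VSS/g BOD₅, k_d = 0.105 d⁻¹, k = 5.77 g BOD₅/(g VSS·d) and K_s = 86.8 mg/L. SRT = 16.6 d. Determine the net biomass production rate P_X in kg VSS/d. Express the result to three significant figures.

P_X ≈ 59.5 kg VSS/d

For a completely mixed reactor with recycle the Lawrence–McCarty relation gives S = K_s·(1 + k_d·θ_c) / [θ_c·(Y·k − k_d) − 1] = 86.8 × (1 + 0.105 × 16.6) / [16.6 × (0.458 × 5.77 − 0.105) − 1] = 238.1 / 41.13 = 5.789 mg/L.
Correct the yield for decay: Y_obs = Y/(1 + k_d θ_c) = 0.458 / (1 + 0.105 × 16.6) = 0.458 / 2.743 = 0.1670.
Substrate removed = Q·(S₀ − S) = 2420 m³/d × (153 − 5.79) g/m³ = 3.56×10^5 g/d = 356.2 kg/d.
Biomass produced: P_X = Y_obs·Q·ΔS = 0.1670 × 356.2 ≈ 59.48 kg VSS/d.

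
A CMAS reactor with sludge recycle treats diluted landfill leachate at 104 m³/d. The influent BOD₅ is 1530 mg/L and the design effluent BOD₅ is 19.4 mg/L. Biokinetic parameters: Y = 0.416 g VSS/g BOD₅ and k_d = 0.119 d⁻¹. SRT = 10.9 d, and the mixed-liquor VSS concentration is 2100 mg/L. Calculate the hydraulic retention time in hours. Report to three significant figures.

τ ≈ 34.1 h

From the SRT design equation V = Y Q (S₀−S) θ_c / [X (1 + k_d θ_c)] = 0.416 × 104 × (1530 − 19.4) × 10.9 / [2100 × (1 + 0.119 × 10.9)] = 7.12×10^5 / 4824 = 147.7 m³.
τ = V/Q = 147.7/104 = 1.420 d, or 34.08 h.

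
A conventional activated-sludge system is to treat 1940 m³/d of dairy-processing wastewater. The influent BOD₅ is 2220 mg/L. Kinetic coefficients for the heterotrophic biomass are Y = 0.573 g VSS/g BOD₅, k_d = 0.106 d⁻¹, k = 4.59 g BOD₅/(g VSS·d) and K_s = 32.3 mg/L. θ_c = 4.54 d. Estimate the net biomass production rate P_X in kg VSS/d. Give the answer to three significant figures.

For a completely mixed reactor with recycle the Lawrence–McCarty relation gives S = K_s·(1 + k_d·θ_c) / [θ_c·(Y·k − k_d) − 1] = 32.3 × (1 + 0.106 × 4.54) / [4.54 × (0.573 × 4.59 − 0.106) − 1] = 47.84 / 10.46 = 4.574 mg/L.
Correct the yield for decay: Y_obs = Y/(1 + k_d θ_c) = 0.573 / (1 + 0.106 × 4.54) = 0.573 / 1.481 = 0.3868.
Substrate removed = Q·(S₀ − S) = 1940 m³/d × (2220 − 4.57) g/m³ = 4.3×10^6 g/d = 4298 kg/d.
Net biomass production P_X = Y_obs × Q·(S₀ − S) = 0.3868 × 4298 = 1663 kg VSS/d.

P_X ≈ 1660 kg VSS/d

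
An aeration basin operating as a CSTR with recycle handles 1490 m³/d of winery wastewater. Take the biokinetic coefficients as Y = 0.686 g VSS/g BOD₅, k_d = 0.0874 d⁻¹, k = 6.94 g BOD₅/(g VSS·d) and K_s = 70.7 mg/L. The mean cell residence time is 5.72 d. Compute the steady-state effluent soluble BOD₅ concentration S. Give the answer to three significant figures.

S ≈ 4.12 mg/L

Effluent substrate depends only on kinetics and SRT: S = K_s(1 + k_d θ_c) / [θ_c(Yk − k_d) − 1] = 70.7 × (1 + 0.0874 × 5.72) / [5.72 × (0.686 × 6.94 − 0.0874) − 1] = 106.0 / 25.73 = 4.121 mg/L.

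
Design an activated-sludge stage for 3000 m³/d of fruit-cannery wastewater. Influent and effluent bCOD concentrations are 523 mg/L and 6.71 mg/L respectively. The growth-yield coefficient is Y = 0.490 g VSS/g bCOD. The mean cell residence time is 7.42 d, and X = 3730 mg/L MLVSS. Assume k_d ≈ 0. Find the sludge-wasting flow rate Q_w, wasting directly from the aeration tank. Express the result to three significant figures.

Q_w ≈ 203 m³/d

V·X = Y·Q·ΔS·θ_c gives V = 0.490 × 3000 × (523 − 6.71) × 7.42 / 3730 = 1510 m³.
With mixed-liquor wasting, θ_c = V/Q_w, so Q_w = V/θ_c = 1510/7.42 = 203.5 m³/d.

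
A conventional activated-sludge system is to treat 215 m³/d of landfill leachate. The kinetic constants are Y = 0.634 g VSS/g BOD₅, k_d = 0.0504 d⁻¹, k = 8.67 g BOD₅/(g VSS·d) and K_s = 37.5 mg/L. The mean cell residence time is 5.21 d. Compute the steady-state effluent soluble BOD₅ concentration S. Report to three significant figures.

S ≈ 1.73 mg/L

From the Monod/SRT balance for a CMAS, S = K_s·(1+k_d θ_c)/[θ_c·(Y k − k_d) − 1] = 37.5 × (1 + 0.0504 × 5.21) / [5.21 × (0.634 × 8.67 − 0.0504) − 1] = 47.35 / 27.38 = 1.730 mg/L.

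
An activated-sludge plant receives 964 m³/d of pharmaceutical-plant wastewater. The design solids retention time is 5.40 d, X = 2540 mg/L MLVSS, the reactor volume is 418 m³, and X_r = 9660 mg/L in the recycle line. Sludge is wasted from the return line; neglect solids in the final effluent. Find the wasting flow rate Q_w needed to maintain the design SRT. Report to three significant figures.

Q_w ≈ 20.4 m³/d

θ_c = V·X/(Q_w·X_r) when wasting from the recycle, so Q_w = V·X/(θ_c·X_r) = 418.0 × 2540 / (5.40 × 9660) = 20.35 m³/d.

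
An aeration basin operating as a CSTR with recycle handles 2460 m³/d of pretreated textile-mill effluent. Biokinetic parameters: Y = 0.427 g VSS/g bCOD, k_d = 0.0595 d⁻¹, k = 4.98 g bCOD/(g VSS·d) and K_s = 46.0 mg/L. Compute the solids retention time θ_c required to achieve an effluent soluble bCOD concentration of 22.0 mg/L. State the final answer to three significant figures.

θ_c ≈ 1.59 d

At the target effluent, Y k S/(K_s+S) = 0.427×4.98×22.0/68.00 = 0.6880 d⁻¹.
Then 1/θ_c = μ − k_d = 0.6880 − 0.0595 = 0.6285 d⁻¹, giving θ_c = 1.591 d.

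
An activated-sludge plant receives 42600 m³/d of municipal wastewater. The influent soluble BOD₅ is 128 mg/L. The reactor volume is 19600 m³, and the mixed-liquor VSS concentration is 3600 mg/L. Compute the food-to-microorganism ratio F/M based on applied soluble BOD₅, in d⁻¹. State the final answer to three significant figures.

F/M ≈ 0.0773 d⁻¹

Food-to-microorganism ratio F/M = Q S₀ / (V X) = 42600 × 128 / (19600 × 3600) = 0.07728 d⁻¹.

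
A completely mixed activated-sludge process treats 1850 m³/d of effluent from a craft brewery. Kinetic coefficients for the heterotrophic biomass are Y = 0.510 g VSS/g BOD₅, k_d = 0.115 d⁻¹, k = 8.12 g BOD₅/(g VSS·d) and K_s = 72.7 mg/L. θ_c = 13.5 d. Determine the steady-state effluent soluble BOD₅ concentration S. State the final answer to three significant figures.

S ≈ 3.48 mg/L

Effluent substrate depends only on kinetics and SRT: S = K_s(1 + k_d θ_c) / [θ_c(Yk − k_d) − 1] = 72.7 × (1 + 0.115 × 13.5) / [13.5 × (0.510 × 8.12 − 0.115) − 1] = 185.6 / 53.35 = 3.478 mg/L.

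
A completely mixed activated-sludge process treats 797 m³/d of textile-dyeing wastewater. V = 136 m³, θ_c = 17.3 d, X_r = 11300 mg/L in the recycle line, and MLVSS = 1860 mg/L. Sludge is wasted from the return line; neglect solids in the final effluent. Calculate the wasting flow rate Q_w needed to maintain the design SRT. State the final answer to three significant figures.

Q_w = (V·X)/(θ_c X_r) = 136.0 × 1860 / (17.3 × 11300) = 1.294 m³/d.

Q_w ≈ 1.29 m³/d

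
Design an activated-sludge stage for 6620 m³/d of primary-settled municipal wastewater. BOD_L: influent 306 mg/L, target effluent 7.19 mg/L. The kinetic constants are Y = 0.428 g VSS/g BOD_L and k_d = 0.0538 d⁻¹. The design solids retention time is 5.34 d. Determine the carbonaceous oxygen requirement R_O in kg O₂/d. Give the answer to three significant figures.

R_O ≈ 1040 kg O₂/d

Observed yield with endogenous decay: Y_obs = Y / (1 + k_d·θ_c) = 0.428 / (1 + 0.0538 × 5.34) = 0.428 / 1.287 = 0.3325 g VSS/g BOD_L.
Mass of BOD_L removed per day: Q(S₀ − S) = 6620 × 298.8 g/m³ = 1978 kg/d.
Biomass synthesised: P_X = Y_obs × 1978 = 657.7 kg VSS/d.
R_O = Q·(S₀ − S) − 1.42·P_X = 1978 − 1.42 × 657.7 = 1044 kg O₂/d.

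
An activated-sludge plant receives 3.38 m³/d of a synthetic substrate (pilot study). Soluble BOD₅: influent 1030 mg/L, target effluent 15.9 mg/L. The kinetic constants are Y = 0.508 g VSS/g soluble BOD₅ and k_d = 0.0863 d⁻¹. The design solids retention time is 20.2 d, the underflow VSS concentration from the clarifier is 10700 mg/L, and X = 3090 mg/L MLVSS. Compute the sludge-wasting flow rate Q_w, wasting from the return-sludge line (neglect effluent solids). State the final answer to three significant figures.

Q_w ≈ 0.0593 m³/d

Steady-state biomass mass balance: V·X·(1 + k_d·θ_c) = Y·Q·(S₀ − S)·θ_c, so V = 0.508 × 3.38 × (1030 − 15.9) × 20.2 / [3090 × (1 + 0.0863 × 20.2)] = 3.52×10^4 / 8477 = 4.149 m³.
Q_w = (V·X)/(θ_c X_r) = 4.149 × 3090 / (20.2 × 10700) = 0.05932 m³/d.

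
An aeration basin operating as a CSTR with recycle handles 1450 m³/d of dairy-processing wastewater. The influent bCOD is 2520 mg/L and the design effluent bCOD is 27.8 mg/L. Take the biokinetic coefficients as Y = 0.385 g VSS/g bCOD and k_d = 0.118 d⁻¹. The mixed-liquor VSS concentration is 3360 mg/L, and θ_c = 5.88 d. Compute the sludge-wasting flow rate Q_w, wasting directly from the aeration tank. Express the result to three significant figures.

From the SRT design equation V = Y Q (S₀−S) θ_c / [X (1 + k_d θ_c)] = 0.385 × 1450 × (2520 − 27.8) × 5.88 / [3360 × (1 + 0.118 × 5.88)] = 8.18×10^6 / 5691 = 1437 m³.
With mixed-liquor wasting, θ_c = V/Q_w, so Q_w = V/θ_c = 1437/5.88 = 244.5 m³/d.

Q_w ≈ 244 m³/d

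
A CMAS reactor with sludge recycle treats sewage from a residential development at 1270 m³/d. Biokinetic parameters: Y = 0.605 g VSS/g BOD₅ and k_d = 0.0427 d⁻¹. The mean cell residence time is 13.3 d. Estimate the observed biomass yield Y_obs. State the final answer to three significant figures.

Correct the yield for decay: Y_obs = Y/(1 + k_d θ_c) = 0.605 / (1 + 0.0427 × 13.3) = 0.605 / 1.568 = 0.3859.

Y_obs ≈ 0.386 g VSS/g BOD₅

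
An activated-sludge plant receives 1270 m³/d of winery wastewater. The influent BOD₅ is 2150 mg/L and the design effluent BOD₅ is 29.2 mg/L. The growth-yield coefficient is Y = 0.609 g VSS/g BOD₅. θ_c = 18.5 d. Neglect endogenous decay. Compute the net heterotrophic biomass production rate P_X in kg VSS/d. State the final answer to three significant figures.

P_X ≈ 1640 kg VSS/d

Since k_d ≈ 0, Y_obs = Y = 0.609 g VSS/g BOD₅.
Q·(S₀ − S) = 1270 × (2150 − 29.2) × 10⁻³ = 2693 kg/d removed.
So the net sludge growth is P_X = 0.6090 × 2693 = 1640 kg VSS/d.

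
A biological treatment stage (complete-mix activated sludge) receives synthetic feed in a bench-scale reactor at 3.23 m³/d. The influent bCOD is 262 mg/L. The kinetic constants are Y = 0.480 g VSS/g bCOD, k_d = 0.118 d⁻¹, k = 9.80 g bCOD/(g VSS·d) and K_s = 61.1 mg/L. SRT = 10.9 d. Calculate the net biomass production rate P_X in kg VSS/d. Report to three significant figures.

Effluent substrate depends only on kinetics and SRT: S = K_s(1 + k_d θ_c) / [θ_c(Yk − k_d) − 1] = 61.1 × (1 + 0.118 × 10.9) / [10.9 × (0.480 × 9.80 − 0.118) − 1] = 139.7 / 48.99 = 2.851 mg/L.
The observed yield is Y_obs = Y/(1 + k_d·θ_c) = 0.480 / (1 + 0.118 × 10.9) = 0.480 / 2.286 = 0.2100 g VSS per g bCOD removed.
ΔS = 262 − 2.85 = 259.1 mg/L, so the substrate removal rate is 3.23 × 259.1/1000 = 0.8371 kg bCOD/d.
Biomass produced: P_X = Y_obs·Q·ΔS = 0.2100 × 0.8371 ≈ 0.1757 kg VSS/d.

P_X ≈ 0.176 kg VSS/d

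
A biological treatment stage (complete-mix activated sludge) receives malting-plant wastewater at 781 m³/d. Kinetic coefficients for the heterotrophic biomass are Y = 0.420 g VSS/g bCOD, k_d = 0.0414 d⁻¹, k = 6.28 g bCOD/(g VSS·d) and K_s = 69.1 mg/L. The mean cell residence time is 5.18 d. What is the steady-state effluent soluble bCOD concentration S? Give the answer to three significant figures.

From the Monod/SRT balance for a CMAS, S = K_s·(1+k_d θ_c)/[θ_c·(Y k − k_d) − 1] = 69.1 × (1 + 0.0414 × 5.18) / [5.18 × (0.420 × 6.28 − 0.0414) − 1] = 83.92 / 12.45 = 6.741 mg/L.

S ≈ 6.74 mg/L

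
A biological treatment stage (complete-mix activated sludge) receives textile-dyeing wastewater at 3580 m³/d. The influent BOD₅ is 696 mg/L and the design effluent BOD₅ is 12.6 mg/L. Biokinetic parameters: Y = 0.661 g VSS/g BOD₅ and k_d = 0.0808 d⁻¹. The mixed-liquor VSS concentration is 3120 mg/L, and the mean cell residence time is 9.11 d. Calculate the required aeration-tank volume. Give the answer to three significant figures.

V ≈ 2720 m³

Steady-state biomass mass balance: V·X·(1 + k_d·θ_c) = Y·Q·(S₀ − S)·θ_c, so V = 0.661 × 3580 × (696 − 12.6) × 9.11 / [3120 × (1 + 0.0808 × 9.11)] = 1.47×10^7 / 5417 = 2720 m³.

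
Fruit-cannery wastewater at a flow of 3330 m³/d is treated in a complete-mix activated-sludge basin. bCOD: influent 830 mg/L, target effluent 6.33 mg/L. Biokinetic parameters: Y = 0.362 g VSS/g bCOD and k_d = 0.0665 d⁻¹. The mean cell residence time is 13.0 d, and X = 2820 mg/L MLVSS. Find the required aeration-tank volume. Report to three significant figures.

Rearranging the biomass balance for a CMAS with decay, V = Y·Q·ΔS·θ_c / [X·(1+k_d θ_c)] = 0.362 × 3330 × (830 − 6.33) × 13.0 / [2820 × (1 + 0.0665 × 13.0)] = 1.29×10^7 / 5258 = 2455 m³.

V ≈ 2450 m³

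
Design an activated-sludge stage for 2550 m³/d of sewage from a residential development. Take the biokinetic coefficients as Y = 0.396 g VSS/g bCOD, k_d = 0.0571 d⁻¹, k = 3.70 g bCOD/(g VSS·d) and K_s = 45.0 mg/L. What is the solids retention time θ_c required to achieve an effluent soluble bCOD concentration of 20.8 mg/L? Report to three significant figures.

Specific growth rate at S = 20.8 mg/L: μ = YkS/(K_s+S) = 0.396·3.70·20.8/(45.0+20.8) = 0.4632 d⁻¹.
Then 1/θ_c = μ − k_d = 0.4632 − 0.0571 = 0.4061 d⁻¹, giving θ_c = 2.463 d.

θ_c ≈ 2.46 d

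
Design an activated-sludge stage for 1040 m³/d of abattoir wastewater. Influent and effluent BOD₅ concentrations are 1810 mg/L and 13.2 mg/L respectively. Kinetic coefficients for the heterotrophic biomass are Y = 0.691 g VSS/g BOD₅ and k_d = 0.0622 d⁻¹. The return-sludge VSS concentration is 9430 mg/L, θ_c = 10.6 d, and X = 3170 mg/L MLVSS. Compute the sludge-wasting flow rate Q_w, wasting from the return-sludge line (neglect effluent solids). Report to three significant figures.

From the SRT design equation V = Y Q (S₀−S) θ_c / [X (1 + k_d θ_c)] = 0.691 × 1040 × (1810 − 13.2) × 10.6 / [3170 × (1 + 0.0622 × 10.6)] = 1.37×10^7 / 5260 = 2602 m³.
Q_w = (V·X)/(θ_c X_r) = 2602 × 3170 / (10.6 × 9430) = 82.52 m³/d.

Q_w ≈ 82.5 m³/d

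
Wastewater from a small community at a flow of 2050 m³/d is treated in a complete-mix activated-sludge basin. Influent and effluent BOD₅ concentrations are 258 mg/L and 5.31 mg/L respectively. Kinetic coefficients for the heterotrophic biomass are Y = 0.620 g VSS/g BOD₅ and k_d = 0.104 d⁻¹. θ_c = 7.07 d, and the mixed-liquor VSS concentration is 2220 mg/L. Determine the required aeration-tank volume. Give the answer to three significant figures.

Rearranging the biomass balance for a CMAS with decay, V = Y·Q·ΔS·θ_c / [X·(1+k_d θ_c)] = 0.620 × 2050 × (258 − 5.31) × 7.07 / [2220 × (1 + 0.104 × 7.07)] = 2.27×10^6 / 3852 = 589.4 m³.

V ≈ 589 m³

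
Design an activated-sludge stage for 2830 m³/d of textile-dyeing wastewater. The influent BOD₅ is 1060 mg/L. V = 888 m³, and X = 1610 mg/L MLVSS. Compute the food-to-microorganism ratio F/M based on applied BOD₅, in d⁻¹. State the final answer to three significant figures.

F/M ≈ 2.10 d⁻¹

F/M = Q·S₀ / (V·X) = 2830 × 1060 / (888.0 × 1610) = 2.098 g BOD₅·(g VSS·d)⁻¹.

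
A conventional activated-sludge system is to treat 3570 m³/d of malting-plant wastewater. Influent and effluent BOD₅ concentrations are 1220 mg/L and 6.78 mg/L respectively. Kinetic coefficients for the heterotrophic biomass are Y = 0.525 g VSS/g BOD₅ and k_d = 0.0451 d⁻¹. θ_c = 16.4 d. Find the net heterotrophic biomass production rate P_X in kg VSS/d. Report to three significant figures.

P_X ≈ 1310 kg VSS/d

Observed yield with endogenous decay: Y_obs = Y / (1 + k_d·θ_c) = 0.525 / (1 + 0.0451 × 16.4) = 0.525 / 1.740 = 0.3018 g VSS/g BOD₅.
ΔS = 1220 − 6.78 = 1213 mg/L, so the substrate removal rate is 3570 × 1213/1000 = 4331 kg BOD₅/d.
Net biomass production P_X = Y_obs × Q·(S₀ − S) = 0.3018 × 4331 = 1307 kg VSS/d.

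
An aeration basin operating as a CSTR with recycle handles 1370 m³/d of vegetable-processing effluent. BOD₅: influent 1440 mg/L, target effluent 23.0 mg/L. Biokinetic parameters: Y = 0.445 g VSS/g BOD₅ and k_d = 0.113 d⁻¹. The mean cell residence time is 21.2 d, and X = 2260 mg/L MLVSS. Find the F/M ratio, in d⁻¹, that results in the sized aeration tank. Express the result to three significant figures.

From the SRT design equation V = Y Q (S₀−S) θ_c / [X (1 + k_d θ_c)] = 0.445 × 1370 × (1440 − 23.0) × 21.2 / [2260 × (1 + 0.113 × 21.2)] = 1.83×10^7 / 7674 = 2386 m³.
F/M = Q·S₀ / (V·X) = 1370 × 1440 / (2386 × 2260) = 0.3658 g BOD₅·(g VSS·d)⁻¹.

F/M ≈ 0.366 d⁻¹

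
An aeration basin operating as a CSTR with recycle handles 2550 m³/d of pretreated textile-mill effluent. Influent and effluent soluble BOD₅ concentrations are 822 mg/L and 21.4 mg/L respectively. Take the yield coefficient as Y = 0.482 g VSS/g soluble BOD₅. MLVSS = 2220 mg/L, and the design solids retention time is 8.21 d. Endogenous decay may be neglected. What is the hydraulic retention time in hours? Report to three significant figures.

Biomass mass balance (decay neglected): V·X = Y·Q·(S₀ − S)·θ_c, so V = 0.482 × 2550 × (822 − 21.4) × 8.21 / 2220 = 3639 m³.
HRT = V/Q = 3639 m³ / 2550 m³·d⁻¹ = 1.427 d × 24 = 34.25 h.

τ ≈ 34.3 h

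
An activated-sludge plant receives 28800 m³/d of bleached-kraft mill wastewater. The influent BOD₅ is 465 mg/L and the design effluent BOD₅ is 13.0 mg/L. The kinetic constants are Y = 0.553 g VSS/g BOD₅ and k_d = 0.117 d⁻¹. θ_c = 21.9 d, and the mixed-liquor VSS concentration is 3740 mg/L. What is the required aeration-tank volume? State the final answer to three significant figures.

V ≈ 11800 m³

Steady-state biomass mass balance: V·X·(1 + k_d·θ_c) = Y·Q·(S₀ − S)·θ_c, so V = 0.553 × 28800 × (465 − 13.0) × 21.9 / [3740 × (1 + 0.117 × 21.9)] = 1.58×10^8 / 13323 = 11833 m³.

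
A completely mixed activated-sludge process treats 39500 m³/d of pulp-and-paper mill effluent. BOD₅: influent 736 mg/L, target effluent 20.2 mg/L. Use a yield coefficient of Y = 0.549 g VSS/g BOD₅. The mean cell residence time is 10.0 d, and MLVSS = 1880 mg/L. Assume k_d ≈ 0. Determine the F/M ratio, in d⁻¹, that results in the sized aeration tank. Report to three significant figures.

F/M ≈ 0.187 d⁻¹

V·X = Y·Q·ΔS·θ_c gives V = 0.549 × 39500 × (736 − 20.2) × 10.0 / 1880 = 82566 m³.
F/M = applied load / biomass = Q·S₀/(V·X) = 39500 × 736 / (82566 × 1880) = 0.1873 d⁻¹.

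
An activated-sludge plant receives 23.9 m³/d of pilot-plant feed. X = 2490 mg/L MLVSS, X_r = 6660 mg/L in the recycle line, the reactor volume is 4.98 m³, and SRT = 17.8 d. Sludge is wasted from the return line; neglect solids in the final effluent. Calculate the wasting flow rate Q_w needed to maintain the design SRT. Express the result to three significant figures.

Q_w ≈ 0.105 m³/d

θ_c = V·X/(Q_w·X_r) when wasting from the recycle, so Q_w = V·X/(θ_c·X_r) = 4.980 × 2490 / (17.8 × 6660) = 0.1046 m³/d.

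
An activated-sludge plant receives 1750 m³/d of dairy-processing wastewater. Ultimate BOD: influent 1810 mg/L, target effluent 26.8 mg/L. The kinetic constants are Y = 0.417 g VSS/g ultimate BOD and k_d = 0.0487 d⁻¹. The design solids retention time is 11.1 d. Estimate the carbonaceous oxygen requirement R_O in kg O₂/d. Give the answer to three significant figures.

R_O ≈ 1920 kg O₂/d

The observed yield is Y_obs = Y/(1 + k_d·θ_c) = 0.417 / (1 + 0.0487 × 11.1) = 0.417 / 1.541 = 0.2707 g VSS per g ultimate BOD removed.
Substrate removed = Q·(S₀ − S) = 1750 m³/d × (1810 − 26.8) g/m³ = 3.12×10^6 g/d = 3121 kg/d.
P_X = Y_obs·Q·(S₀ − S) = 0.2707 × 3121 = 844.7 kg VSS/d.
R_O = Q·ΔS − 1.42 P_X = 3121 − 1199 = 1921 kg O₂/d.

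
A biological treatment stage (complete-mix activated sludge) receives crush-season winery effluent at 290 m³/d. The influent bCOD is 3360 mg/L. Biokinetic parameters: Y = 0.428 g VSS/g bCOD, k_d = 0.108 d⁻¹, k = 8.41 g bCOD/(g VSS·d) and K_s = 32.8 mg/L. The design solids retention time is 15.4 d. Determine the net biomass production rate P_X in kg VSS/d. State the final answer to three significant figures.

P_X ≈ 157 kg VSS/d

For a completely mixed reactor with recycle the Lawrence–McCarty relation gives S = K_s·(1 + k_d·θ_c) / [θ_c·(Y·k − k_d) − 1] = 32.8 × (1 + 0.108 × 15.4) / [15.4 × (0.428 × 8.41 − 0.108) − 1] = 87.35 / 52.77 = 1.655 mg/L.
Observed yield with endogenous decay: Y_obs = Y / (1 + k_d·θ_c) = 0.428 / (1 + 0.108 × 15.4) = 0.428 / 2.663 = 0.1607 g VSS/g bCOD.
Substrate removed = Q·(S₀ − S) = 290 m³/d × (3360 − 1.66) g/m³ = 9.74×10^5 g/d = 973.9 kg/d.
So the net sludge growth is P_X = 0.1607 × 973.9 = 156.5 kg VSS/d.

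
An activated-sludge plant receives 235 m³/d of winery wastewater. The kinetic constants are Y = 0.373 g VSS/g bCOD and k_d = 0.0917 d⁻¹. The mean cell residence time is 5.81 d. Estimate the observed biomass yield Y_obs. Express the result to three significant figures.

Observed yield with endogenous decay: Y_obs = Y / (1 + k_d·θ_c) = 0.373 / (1 + 0.0917 × 5.81) = 0.373 / 1.533 = 0.2433 g VSS/g bCOD.

Y_obs ≈ 0.243 g VSS/g bCOD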